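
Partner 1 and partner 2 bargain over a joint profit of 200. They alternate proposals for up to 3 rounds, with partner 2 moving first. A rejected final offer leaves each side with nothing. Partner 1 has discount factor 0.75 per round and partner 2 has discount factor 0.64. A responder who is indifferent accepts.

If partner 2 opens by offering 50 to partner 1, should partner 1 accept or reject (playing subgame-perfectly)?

Reject

Work out partner 1's continuation value if the offer is rejected.
Round 3 (partner 2 proposes): partner 1 will accept anything ≥ 0, so partner 2 offers 0 and keeps 200.
Round 2 (partner 1 proposes): partner 2 can get 200 next round, worth 0.64 × 200 = 128 now; partner 1 offers that and keeps 72.
So by rejecting in round 1, partner 1 gets 72 next round, worth 0.75 × 72 = 54 now.
Offer 50 < 54, so partner 1 rejects.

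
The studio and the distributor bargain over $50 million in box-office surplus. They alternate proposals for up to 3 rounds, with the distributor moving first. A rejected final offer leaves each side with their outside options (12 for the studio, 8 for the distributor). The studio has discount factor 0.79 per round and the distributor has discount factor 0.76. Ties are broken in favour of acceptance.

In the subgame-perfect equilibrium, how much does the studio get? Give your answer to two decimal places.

Solve by backward induction from round 3.
Round 3 (the distributor proposes): the studio gets 12 if talks fail, so the distributor offers 12 and keeps 38.
Round 2 (the studio proposes): the distributor can get 38 next round, worth 0.76 × 38 = 28.88 now, so the studio offers 28.88, keeping 21.12.
Round 1 (the distributor proposes): the studio can get 21.12 next round, worth 0.79 × 21.12 = 16.6848 now. The distributor offers 16.6848 and keeps 50 − 16.6848 = 33.3152.

16.68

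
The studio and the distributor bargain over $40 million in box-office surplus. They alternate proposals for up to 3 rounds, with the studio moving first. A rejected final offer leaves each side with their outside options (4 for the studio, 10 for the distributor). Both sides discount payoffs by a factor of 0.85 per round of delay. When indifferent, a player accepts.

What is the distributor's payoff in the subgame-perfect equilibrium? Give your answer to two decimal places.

Round 3 (the studio proposes): the distributor gets 10 if talks fail, so the studio offers 10 and keeps 30.
Round 2 (the distributor proposes): the studio can get 30 next round, worth 0.85 × 30 = 25.5 now, so the distributor offers 25.5, keeping 14.5.
Round 1 (the studio proposes): the distributor can get 14.5 next round, worth 0.85 × 14.5 = 12.325 now, so the studio offers 12.325, keeping 27.675.

12.33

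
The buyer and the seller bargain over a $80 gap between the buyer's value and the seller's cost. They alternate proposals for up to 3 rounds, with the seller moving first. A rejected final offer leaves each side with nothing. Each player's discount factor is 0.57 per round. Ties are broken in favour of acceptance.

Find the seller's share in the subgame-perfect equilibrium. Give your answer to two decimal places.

60.39

Work backward from the last round.
Round 3 (the seller proposes): the buyer will accept anything ≥ 0, so the seller offers 0 and keeps 80.
Round 2 (the buyer proposes): the seller can get 80 next round, worth 0.57 × 80 = 45.6 now. The buyer offers 45.6 and keeps 80 − 45.6 = 34.4.
Round 1 (the seller proposes): the buyer can get 34.4 next round, worth 0.57 × 34.4 = 19.608 now, so the seller offers 19.608, keeping 60.392.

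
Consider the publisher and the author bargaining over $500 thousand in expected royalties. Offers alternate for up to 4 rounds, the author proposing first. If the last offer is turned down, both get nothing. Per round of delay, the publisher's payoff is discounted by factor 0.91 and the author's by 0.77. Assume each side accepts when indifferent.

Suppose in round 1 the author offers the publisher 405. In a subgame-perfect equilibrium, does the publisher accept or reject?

Work out the publisher's continuation value if the offer is rejected.
Round 4 (the publisher proposes): the author will accept anything ≥ 0, so the publisher offers 0 and keeps 500.
Round 3 (the author proposes): the publisher can get 500 next round, worth 0.91 × 500 = 455 now. The author offers 455 and keeps 500 − 455 = 45.
Round 2 (the publisher proposes): the author can get 45 next round, worth 0.77 × 45 = 34.65 now, so the publisher offers 34.65, keeping 465.35.
So by rejecting in round 1, the publisher gets 465.35 next round, worth 0.91 × 465.35 = 423.4685 now.
Offer 405 < 423.4685, so the publisher rejects.

Reject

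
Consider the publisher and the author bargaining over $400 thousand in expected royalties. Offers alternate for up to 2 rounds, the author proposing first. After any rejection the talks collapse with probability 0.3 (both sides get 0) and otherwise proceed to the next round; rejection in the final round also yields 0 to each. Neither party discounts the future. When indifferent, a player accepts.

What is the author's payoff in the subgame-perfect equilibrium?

120

Round 2 (the publisher proposes): rejection yields 0 for the author; the publisher offers 0 and keeps 400.
Round 1 (the author proposes): rejecting gives the publisher an expected 0.7 × 400 = 280; the author offers that and keeps 120.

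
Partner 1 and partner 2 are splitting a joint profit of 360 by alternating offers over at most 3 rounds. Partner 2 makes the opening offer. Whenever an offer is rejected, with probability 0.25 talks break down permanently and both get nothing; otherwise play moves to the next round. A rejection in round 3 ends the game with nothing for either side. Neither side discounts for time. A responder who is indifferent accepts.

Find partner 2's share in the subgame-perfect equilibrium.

292.5

Round 3 (partner 2 proposes): rejection yields 0 for partner 1; partner 2 offers 0 and keeps 360.
Round 2 (partner 1 proposes): rejecting gives partner 2 an expected 0.75 × 360 = 270. Partner 1 offers 270 and keeps 360 − 270 = 90.
Round 1 (partner 2 proposes): rejecting gives partner 1 an expected 0.75 × 90 = 67.5. Partner 2 offers 67.5 and keeps 360 − 67.5 = 292.5.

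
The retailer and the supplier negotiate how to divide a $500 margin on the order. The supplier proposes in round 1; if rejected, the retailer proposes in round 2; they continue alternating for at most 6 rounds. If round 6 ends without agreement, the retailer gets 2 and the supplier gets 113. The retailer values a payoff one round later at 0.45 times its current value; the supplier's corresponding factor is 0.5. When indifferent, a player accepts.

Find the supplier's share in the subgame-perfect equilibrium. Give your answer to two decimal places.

353.37

Solve by backward induction from round 6.
Round 6 (the retailer proposes): the supplier gets 113 if talks fail, so the retailer offers 113 and keeps 387.
Round 5 (the supplier proposes): the retailer can get 387 next round, worth 0.45 × 387 = 174.15 now. The supplier offers 174.15 and keeps 500 − 174.15 = 325.85.
Round 4 (the retailer proposes): the supplier can get 325.85 next round, worth 0.5 × 325.85 = 162.925 now. The retailer offers 162.925 and keeps 500 − 162.925 = 337.075.
Round 3 (the supplier proposes): the retailer can get 337.075 next round, worth 0.45 × 337.075 = 151.68375 now, so the supplier offers 151.68375, keeping 348.31625.
Round 2 (the retailer proposes): the supplier can get 348.31625 next round, worth 0.5 × 348.31625 = 174.158125 now; the retailer offers that and keeps 325.841875.
Round 1 (the supplier proposes): the retailer can get 325.841875 next round, worth 0.45 × 325.841875 = 146.62884375 now. The supplier offers 146.62884375 and keeps 500 − 146.62884375 = 353.37115625.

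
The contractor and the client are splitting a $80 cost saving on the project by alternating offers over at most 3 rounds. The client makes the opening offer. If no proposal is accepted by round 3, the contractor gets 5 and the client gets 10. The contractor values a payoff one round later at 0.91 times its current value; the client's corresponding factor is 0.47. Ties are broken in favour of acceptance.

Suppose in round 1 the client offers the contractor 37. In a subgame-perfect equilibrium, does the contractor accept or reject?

Reject

Work out the contractor's continuation value if the offer is rejected.
Round 3 (the client proposes): the contractor gets 5 if talks fail, so the client offers 5 and keeps 75.
Round 2 (the contractor proposes): the client can get 75 next round, worth 0.47 × 75 = 35.25 now. The contractor offers 35.25 and keeps 80 − 35.25 = 44.75.
So by rejecting in round 1, the contractor gets 44.75 next round, worth 0.91 × 44.75 = 40.7225 now.
Offer 37 < 40.7225, so the contractor rejects.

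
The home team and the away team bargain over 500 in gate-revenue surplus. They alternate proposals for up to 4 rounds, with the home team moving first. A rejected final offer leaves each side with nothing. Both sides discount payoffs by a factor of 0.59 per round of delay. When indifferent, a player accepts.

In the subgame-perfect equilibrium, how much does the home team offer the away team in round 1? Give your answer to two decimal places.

Round 4 (the away team proposes): the home team will accept anything ≥ 0, so the away team offers 0 and keeps 500.
Round 3 (the home team proposes): the away team can get 500 next round, worth 0.59 × 500 = 295 now. The home team offers 295 and keeps 500 − 295 = 205.
Round 2 (the away team proposes): the home team can get 205 next round, worth 0.59 × 205 = 120.95 now. The away team offers 120.95 and keeps 500 − 120.95 = 379.05.
Round 1 (the home team proposes): the away team can get 379.05 next round, worth 0.59 × 379.05 = 223.6395 now. The home team offers 223.6395 and keeps 500 − 223.6395 = 276.3605.

223.64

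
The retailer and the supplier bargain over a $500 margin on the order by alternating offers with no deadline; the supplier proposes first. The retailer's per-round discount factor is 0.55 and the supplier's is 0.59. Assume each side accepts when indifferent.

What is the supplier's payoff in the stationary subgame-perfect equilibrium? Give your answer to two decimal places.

When the supplier proposes, the retailer accepts any offer worth at least 0.55 times what the retailer would get by proposing next round; and vice versa.
This gives x = 500 − 0.55y and y = 500 − 0.59x, where x and y are each side's share when it proposes.
Hence (1 − 0.55·0.59)x = 500(1 − 0.55), i.e. 0.6755·x = 225.
x ≈ 333.0866; the retailer's share is 500 − x ≈ 166.9134.

333.09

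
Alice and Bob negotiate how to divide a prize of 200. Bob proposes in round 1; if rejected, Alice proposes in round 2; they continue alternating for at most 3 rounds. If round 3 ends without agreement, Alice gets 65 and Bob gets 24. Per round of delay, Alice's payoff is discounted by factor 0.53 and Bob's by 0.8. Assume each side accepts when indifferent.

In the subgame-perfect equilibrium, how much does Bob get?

151.24

Work backward from the last round.
Round 3 (Bob proposes): Alice gets 65 if talks fail, so Bob offers 65 and keeps 135.
Round 2 (Alice proposes): Bob can get 135 next round, worth 0.8 × 135 = 108 now. Alice offers 108 and keeps 200 − 108 = 92.
Round 1 (Bob proposes): Alice can get 92 next round, worth 0.53 × 92 = 48.76 now. Bob offers 48.76 and keeps 200 − 48.76 = 151.24.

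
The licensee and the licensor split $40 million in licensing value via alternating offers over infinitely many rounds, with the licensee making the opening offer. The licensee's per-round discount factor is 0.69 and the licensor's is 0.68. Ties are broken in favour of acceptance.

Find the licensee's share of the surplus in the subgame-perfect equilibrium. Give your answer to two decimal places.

In a stationary SPE each proposer offers the other exactly their discounted continuation value.
If the licensee keeps x when proposing and the licensor keeps y when proposing, then x = 40 − 0.68y and y = 40 − 0.69x.
Solving: x = 40(1 − 0.68) / (1 − 0.69·0.68) = 12.8 / 0.5308 ≈ 24.1145.
The licensor gets 40 − 24.1145 ≈ 15.8855.

24.11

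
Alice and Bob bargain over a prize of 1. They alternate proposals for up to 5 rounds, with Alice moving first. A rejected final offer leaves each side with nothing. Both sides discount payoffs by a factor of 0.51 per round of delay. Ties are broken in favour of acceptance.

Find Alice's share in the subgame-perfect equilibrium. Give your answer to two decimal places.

0.69

Round 5 (Alice proposes): rejection yields 0 for Bob; Alice offers 0 and keeps 1.
Round 4 (Bob proposes): Alice can get 1 next round, worth 0.51 × 1 = 0.51 now. Bob offers 0.51 and keeps 1 − 0.51 = 0.49.
Round 3 (Alice proposes): Bob can get 0.49 next round, worth 0.51 × 0.49 = 0.2499 now. Alice offers 0.2499 and keeps 1 − 0.2499 = 0.7501.
Round 2 (Bob proposes): Alice can get 0.7501 next round, worth 0.51 × 0.7501 = 0.382551 now, so Bob offers 0.382551, keeping 0.617449.
Round 1 (Alice proposes): Bob can get 0.617449 next round, worth 0.51 × 0.617449 = 0.31489899 now. Alice offers 0.31489899 and keeps 1 − 0.31489899 = 0.68510101.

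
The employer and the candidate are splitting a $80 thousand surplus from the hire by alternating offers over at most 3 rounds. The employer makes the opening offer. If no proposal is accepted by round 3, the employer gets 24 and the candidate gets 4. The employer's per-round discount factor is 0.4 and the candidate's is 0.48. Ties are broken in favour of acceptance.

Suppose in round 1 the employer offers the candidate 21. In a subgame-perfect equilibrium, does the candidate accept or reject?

Round 3 (the employer proposes): the candidate gets 4 if talks fail, so the employer offers 4 and keeps 76.
Round 2 (the candidate proposes): the employer can get 76 next round, worth 0.4 × 76 = 30.4 now. The candidate offers 30.4 and keeps 80 − 30.4 = 49.6.
So by rejecting in round 1, the candidate gets 49.6 next round, worth 0.48 × 49.6 = 23.808 now.
Offer 21 < 23.808, so the candidate rejects.

Reject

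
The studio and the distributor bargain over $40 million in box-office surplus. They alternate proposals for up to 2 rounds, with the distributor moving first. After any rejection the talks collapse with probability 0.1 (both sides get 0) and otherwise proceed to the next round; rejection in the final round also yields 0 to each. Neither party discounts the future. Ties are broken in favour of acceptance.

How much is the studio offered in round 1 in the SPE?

Round 2 (the studio proposes): rejection yields 0 for the distributor; the studio offers 0 and keeps 40.
Round 1 (the distributor proposes): rejecting gives the studio an expected 0.9 × 40 = 36, so the distributor offers 36, keeping 4.

36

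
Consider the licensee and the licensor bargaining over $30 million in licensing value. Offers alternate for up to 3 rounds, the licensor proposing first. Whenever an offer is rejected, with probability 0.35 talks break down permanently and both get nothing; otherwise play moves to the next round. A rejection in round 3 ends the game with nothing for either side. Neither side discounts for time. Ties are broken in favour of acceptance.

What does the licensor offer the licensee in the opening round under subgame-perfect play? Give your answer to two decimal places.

By backward induction:
Round 3 (the licensor proposes): rejection yields 0 for the licensee; the licensor offers 0 and keeps 30.
Round 2 (the licensee proposes): rejecting gives the licensor an expected 0.65 × 30 = 19.5, so the licensee offers 19.5, keeping 10.5.
Round 1 (the licensor proposes): rejecting gives the licensee an expected 0.65 × 10.5 = 6.825, so the licensor offers 6.825, keeping 23.175.

6.83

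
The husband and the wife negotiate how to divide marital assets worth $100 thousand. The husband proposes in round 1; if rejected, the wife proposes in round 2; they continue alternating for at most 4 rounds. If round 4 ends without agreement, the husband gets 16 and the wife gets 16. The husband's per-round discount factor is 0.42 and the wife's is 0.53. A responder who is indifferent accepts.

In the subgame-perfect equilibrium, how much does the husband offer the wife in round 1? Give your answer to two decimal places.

Round 4 (the wife proposes): the husband gets 16 if talks fail, so the wife offers 16 and keeps 84.
Round 3 (the husband proposes): the wife can get 84 next round, worth 0.53 × 84 = 44.52 now, so the husband offers 44.52, keeping 55.48.
Round 2 (the wife proposes): the husband can get 55.48 next round, worth 0.42 × 55.48 = 23.3016 now. The wife offers 23.3016 and keeps 100 − 23.3016 = 76.6984.
Round 1 (the husband proposes): the wife can get 76.6984 next round, worth 0.53 × 76.6984 = 40.650152 now. The husband offers 40.650152 and keeps 100 − 40.650152 = 59.349848.

40.65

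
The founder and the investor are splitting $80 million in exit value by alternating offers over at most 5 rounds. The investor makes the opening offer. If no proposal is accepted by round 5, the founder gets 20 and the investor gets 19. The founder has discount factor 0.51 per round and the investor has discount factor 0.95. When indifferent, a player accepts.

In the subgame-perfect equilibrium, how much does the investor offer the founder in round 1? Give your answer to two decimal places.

Round 5 (the investor proposes): the founder gets 20 if talks fail, so the investor offers 20 and keeps 60.
Round 4 (the founder proposes): the investor can get 60 next round, worth 0.95 × 60 = 57 now. The founder offers 57 and keeps 80 − 57 = 23.
Round 3 (the investor proposes): the founder can get 23 next round, worth 0.51 × 23 = 11.73 now. The investor offers 11.73 and keeps 80 − 11.73 = 68.27.
Round 2 (the founder proposes): the investor can get 68.27 next round, worth 0.95 × 68.27 = 64.8565 now, so the founder offers 64.8565, keeping 15.1435.
Round 1 (the investor proposes): the founder can get 15.1435 next round, worth 0.51 × 15.1435 = 7.723185 now. The investor offers 7.723185 and keeps 80 − 7.723185 = 72.276815.

7.72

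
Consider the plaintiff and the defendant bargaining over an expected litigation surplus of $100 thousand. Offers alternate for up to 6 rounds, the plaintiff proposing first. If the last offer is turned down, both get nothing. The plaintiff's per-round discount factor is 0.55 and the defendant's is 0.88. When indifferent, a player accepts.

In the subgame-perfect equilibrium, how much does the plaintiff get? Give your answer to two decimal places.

By backward induction:
Round 6 (the defendant proposes): rejection yields 0 for the plaintiff; the defendant offers 0 and keeps 100.
Round 5 (the plaintiff proposes): the defendant can get 100 next round, worth 0.88 × 100 = 88 now, so the plaintiff offers 88, keeping 12.
Round 4 (the defendant proposes): the plaintiff can get 12 next round, worth 0.55 × 12 = 6.6 now. The defendant offers 6.6 and keeps 100 − 6.6 = 93.4.
Round 3 (the plaintiff proposes): the defendant can get 93.4 next round, worth 0.88 × 93.4 = 82.192 now. The plaintiff offers 82.192 and keeps 100 − 82.192 = 17.808.
Round 2 (the defendant proposes): the plaintiff can get 17.808 next round, worth 0.55 × 17.808 = 9.7944 now, so the defendant offers 9.7944, keeping 90.2056.
Round 1 (the plaintiff proposes): the defendant can get 90.2056 next round, worth 0.88 × 90.2056 = 79.380928 now, so the plaintiff offers 79.380928, keeping 20.619072.

20.62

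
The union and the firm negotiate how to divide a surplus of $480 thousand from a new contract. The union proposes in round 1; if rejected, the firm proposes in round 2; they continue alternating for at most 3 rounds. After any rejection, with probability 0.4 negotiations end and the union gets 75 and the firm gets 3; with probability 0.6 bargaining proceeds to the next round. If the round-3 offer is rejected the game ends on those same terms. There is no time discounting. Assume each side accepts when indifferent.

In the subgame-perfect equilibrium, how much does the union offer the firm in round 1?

99.48

By backward induction:
Round 3 (the union proposes): the firm gets 3 if talks fail, so the union offers 3 and keeps 477.
Round 2 (the firm proposes): rejecting gives the union an expected 0.6 × 477 + 0.4 × 75 = 316.2. The firm offers 316.2 and keeps 480 − 316.2 = 163.8.
Round 1 (the union proposes): rejecting gives the firm an expected 0.6 × 163.8 + 0.4 × 3 = 99.48. The union offers 99.48 and keeps 480 − 99.48 = 380.52.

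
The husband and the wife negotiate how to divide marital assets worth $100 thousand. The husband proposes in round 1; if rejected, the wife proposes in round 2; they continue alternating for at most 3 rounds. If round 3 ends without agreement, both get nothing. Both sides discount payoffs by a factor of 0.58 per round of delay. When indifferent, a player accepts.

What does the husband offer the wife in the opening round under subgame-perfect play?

Work backward from the last round.
Round 3 (the husband proposes): rejection yields 0 for the wife; the husband offers 0 and keeps 100.
Round 2 (the wife proposes): the husband can get 100 next round, worth 0.58 × 100 = 58 now, so the wife offers 58, keeping 42.
Round 1 (the husband proposes): the wife can get 42 next round, worth 0.58 × 42 = 24.36 now. The husband offers 24.36 and keeps 100 − 24.36 = 75.64.

24.36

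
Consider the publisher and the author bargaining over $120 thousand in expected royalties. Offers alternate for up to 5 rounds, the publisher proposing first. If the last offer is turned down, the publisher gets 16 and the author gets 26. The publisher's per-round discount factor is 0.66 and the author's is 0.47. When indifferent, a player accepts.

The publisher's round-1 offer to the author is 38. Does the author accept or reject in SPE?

Accept

Round 5 (the publisher proposes): the author gets 26 if talks fail, so the publisher offers 26 and keeps 94.
Round 4 (the author proposes): the publisher can get 94 next round, worth 0.66 × 94 = 62.04 now; the author offers that and keeps 57.96.
Round 3 (the publisher proposes): the author can get 57.96 next round, worth 0.47 × 57.96 = 27.2412 now. The publisher offers 27.2412 and keeps 120 − 27.2412 = 92.7588.
Round 2 (the author proposes): the publisher can get 92.7588 next round, worth 0.66 × 92.7588 = 61.220808 now. The author offers 61.220808 and keeps 120 − 61.220808 = 58.779192.
So by rejecting in round 1, the author gets 58.779192 next round, worth 0.47 × 58.779192 = 27.62622024 now.
Offer 38 ≥ 27.62622024, so the author accepts.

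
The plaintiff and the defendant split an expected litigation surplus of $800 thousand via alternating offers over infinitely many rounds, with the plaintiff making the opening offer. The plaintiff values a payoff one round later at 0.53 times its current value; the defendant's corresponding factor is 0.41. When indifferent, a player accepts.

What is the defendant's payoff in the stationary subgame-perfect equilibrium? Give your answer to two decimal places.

Let x be the plaintiff's share when the plaintiff proposes and y be the defendant's share when the defendant proposes.
The defendant accepts iff offered ≥ 0.41·y, so x = 800 − 0.41y. Symmetrically y = 800 − 0.53x.
Substituting: x = 800 − 0.41(800 − 0.53x), giving x(1 − 0.53·0.41) = 800(1 − 0.41).
So x = 800 × 0.59 / 0.7827 ≈ 603.0408, and the defendant receives 800 − x ≈ 196.9592.

196.96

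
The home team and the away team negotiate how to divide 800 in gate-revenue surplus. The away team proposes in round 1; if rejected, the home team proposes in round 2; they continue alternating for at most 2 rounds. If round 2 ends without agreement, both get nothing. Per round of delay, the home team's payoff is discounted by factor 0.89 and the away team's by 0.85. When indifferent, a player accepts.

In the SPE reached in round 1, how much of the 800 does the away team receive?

Work backward from the last round.
Round 2 (the home team proposes): the away team will accept anything ≥ 0, so the home team offers 0 and keeps 800.
Round 1 (the away team proposes): the home team can get 800 next round, worth 0.89 × 800 = 712 now, so the away team offers 712, keeping 88.

88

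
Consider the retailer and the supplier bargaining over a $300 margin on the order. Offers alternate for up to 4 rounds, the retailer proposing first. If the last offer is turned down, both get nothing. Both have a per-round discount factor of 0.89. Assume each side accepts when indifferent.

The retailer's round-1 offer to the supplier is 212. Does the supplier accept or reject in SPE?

Round 4 (the supplier proposes): rejection yields 0 for the retailer; the supplier offers 0 and keeps 300.
Round 3 (the retailer proposes): the supplier can get 300 next round, worth 0.89 × 300 = 267 now. The retailer offers 267 and keeps 300 − 267 = 33.
Round 2 (the supplier proposes): the retailer can get 33 next round, worth 0.89 × 33 = 29.37 now. The supplier offers 29.37 and keeps 300 − 29.37 = 270.63.
So by rejecting in round 1, the supplier gets 270.63 next round, worth 0.89 × 270.63 = 240.8607 now.
Offer 212 < 240.8607, so the supplier rejects.

Reject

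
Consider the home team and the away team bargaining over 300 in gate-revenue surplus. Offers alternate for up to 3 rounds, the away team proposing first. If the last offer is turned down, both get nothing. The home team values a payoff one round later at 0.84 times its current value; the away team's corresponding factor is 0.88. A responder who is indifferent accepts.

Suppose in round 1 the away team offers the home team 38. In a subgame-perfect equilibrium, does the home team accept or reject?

Accept

Work out the home team's continuation value if the offer is rejected.
Round 3 (the away team proposes): the home team will accept anything ≥ 0, so the away team offers 0 and keeps 300.
Round 2 (the home team proposes): the away team can get 300 next round, worth 0.88 × 300 = 264 now; the home team offers that and keeps 36.
So by rejecting in round 1, the home team gets 36 next round, worth 0.84 × 36 = 30.24 now.
Offer 38 ≥ 30.24, so the home team accepts.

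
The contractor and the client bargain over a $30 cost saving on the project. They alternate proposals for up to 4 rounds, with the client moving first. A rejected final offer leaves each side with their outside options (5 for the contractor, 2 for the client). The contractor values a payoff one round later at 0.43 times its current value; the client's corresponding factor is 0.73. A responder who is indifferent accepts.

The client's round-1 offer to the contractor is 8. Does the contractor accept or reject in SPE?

Accept

Work out the contractor's continuation value if the offer is rejected.
Round 4 (the contractor proposes): the client gets 2 if talks fail, so the contractor offers 2 and keeps 28.
Round 3 (the client proposes): the contractor can get 28 next round, worth 0.43 × 28 = 12.04 now, so the client offers 12.04, keeping 17.96.
Round 2 (the contractor proposes): the client can get 17.96 next round, worth 0.73 × 17.96 = 13.1108 now, so the contractor offers 13.1108, keeping 16.8892.
So by rejecting in round 1, the contractor gets 16.8892 next round, worth 0.43 × 16.8892 = 7.262356 now.
Offer 8 ≥ 7.262356, so the contractor accepts.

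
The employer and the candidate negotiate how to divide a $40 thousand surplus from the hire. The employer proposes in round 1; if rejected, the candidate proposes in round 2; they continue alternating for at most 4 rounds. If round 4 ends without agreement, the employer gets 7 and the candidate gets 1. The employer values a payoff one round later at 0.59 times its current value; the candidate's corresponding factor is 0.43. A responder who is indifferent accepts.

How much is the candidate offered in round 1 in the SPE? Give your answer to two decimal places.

10.65

Round 4 (the candidate proposes): the employer gets 7 if talks fail, so the candidate offers 7 and keeps 33.
Round 3 (the employer proposes): the candidate can get 33 next round, worth 0.43 × 33 = 14.19 now; the employer offers that and keeps 25.81.
Round 2 (the candidate proposes): the employer can get 25.81 next round, worth 0.59 × 25.81 = 15.2279 now, so the candidate offers 15.2279, keeping 24.7721.
Round 1 (the employer proposes): the candidate can get 24.7721 next round, worth 0.43 × 24.7721 = 10.652003 now; the employer offers that and keeps 29.347997.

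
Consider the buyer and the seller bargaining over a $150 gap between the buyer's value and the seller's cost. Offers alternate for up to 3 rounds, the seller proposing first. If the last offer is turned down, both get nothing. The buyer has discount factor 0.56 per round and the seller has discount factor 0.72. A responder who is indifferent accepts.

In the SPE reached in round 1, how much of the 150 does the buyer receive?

23.52

Solve by backward induction from round 3.
Round 3 (the seller proposes): rejection yields 0 for the buyer; the seller offers 0 and keeps 150.
Round 2 (the buyer proposes): the seller can get 150 next round, worth 0.72 × 150 = 108 now; the buyer offers that and keeps 42.
Round 1 (the seller proposes): the buyer can get 42 next round, worth 0.56 × 42 = 23.52 now; the seller offers that and keeps 126.48.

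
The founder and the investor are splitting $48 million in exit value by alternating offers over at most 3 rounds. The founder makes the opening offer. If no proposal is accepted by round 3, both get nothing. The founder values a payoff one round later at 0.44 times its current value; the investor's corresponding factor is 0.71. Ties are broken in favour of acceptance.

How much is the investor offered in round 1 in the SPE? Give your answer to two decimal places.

19.08

Round 3 (the founder proposes): the investor will accept anything ≥ 0, so the founder offers 0 and keeps 48.
Round 2 (the investor proposes): the founder can get 48 next round, worth 0.44 × 48 = 21.12 now; the investor offers that and keeps 26.88.
Round 1 (the founder proposes): the investor can get 26.88 next round, worth 0.71 × 26.88 = 19.0848 now. The founder offers 19.0848 and keeps 48 − 19.0848 = 28.9152.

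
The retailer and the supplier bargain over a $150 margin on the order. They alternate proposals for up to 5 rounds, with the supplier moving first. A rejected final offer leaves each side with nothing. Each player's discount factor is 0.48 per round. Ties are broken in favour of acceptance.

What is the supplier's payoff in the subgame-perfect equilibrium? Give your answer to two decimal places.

103.93

Round 5 (the supplier proposes): the retailer will accept anything ≥ 0, so the supplier offers 0 and keeps 150.
Round 4 (the retailer proposes): the supplier can get 150 next round, worth 0.48 × 150 = 72 now. The retailer offers 72 and keeps 150 − 72 = 78.
Round 3 (the supplier proposes): the retailer can get 78 next round, worth 0.48 × 78 = 37.44 now; the supplier offers that and keeps 112.56.
Round 2 (the retailer proposes): the supplier can get 112.56 next round, worth 0.48 × 112.56 = 54.0288 now. The retailer offers 54.0288 and keeps 150 − 54.0288 = 95.9712.
Round 1 (the supplier proposes): the retailer can get 95.9712 next round, worth 0.48 × 95.9712 = 46.066176 now; the supplier offers that and keeps 103.933824.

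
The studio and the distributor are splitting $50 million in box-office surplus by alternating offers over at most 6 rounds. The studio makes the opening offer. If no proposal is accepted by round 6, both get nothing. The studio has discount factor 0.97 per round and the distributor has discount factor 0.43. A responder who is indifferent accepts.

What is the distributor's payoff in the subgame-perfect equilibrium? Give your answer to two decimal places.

4.65

Round 6 (the distributor proposes): the studio will accept anything ≥ 0, so the distributor offers 0 and keeps 50.
Round 5 (the studio proposes): the distributor can get 50 next round, worth 0.43 × 50 = 21.5 now. The studio offers 21.5 and keeps 50 − 21.5 = 28.5.
Round 4 (the distributor proposes): the studio can get 28.5 next round, worth 0.97 × 28.5 = 27.645 now, so the distributor offers 27.645, keeping 22.355.
Round 3 (the studio proposes): the distributor can get 22.355 next round, worth 0.43 × 22.355 = 9.61265 now. The studio offers 9.61265 and keeps 50 − 9.61265 = 40.38735.
Round 2 (the distributor proposes): the studio can get 40.38735 next round, worth 0.97 × 40.38735 = 39.1757295 now, so the distributor offers 39.1757295, keeping 10.8242705.
Round 1 (the studio proposes): the distributor can get 10.8242705 next round, worth 0.43 × 10.8242705 = 4.654436315 now. The studio offers 4.654436315 and keeps 50 − 4.654436315 = 45.345563685.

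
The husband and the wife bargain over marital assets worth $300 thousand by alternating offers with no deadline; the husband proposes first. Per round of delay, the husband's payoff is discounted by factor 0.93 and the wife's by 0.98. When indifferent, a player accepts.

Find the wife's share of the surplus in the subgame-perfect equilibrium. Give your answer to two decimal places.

232.28

In a stationary SPE each proposer offers the other exactly their discounted continuation value.
If the husband keeps x when proposing and the wife keeps y when proposing, then x = 300 − 0.98y and y = 300 − 0.93x.
Solving: x = 300(1 − 0.98) / (1 − 0.93·0.98) = 6 / 0.0886 ≈ 67.7201.
The wife gets 300 − 67.7201 ≈ 232.2799.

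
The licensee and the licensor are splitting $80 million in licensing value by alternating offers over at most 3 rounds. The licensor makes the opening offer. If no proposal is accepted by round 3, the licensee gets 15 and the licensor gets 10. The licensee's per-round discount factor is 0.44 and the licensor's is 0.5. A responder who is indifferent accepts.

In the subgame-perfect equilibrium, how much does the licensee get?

20.9

Round 3 (the licensor proposes): the licensee gets 15 if talks fail, so the licensor offers 15 and keeps 65.
Round 2 (the licensee proposes): the licensor can get 65 next round, worth 0.5 × 65 = 32.5 now, so the licensee offers 32.5, keeping 47.5.
Round 1 (the licensor proposes): the licensee can get 47.5 next round, worth 0.44 × 47.5 = 20.9 now; the licensor offers that and keeps 59.1.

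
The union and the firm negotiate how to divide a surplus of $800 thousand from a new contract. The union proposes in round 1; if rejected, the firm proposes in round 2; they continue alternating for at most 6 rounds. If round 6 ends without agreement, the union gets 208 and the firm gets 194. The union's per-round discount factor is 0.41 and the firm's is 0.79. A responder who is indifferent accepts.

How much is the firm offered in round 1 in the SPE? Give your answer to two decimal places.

542.72

Round 6 (the firm proposes): the union gets 208 if talks fail, so the firm offers 208 and keeps 592.
Round 5 (the union proposes): the firm can get 592 next round, worth 0.79 × 592 = 467.68 now; the union offers that and keeps 332.32.
Round 4 (the firm proposes): the union can get 332.32 next round, worth 0.41 × 332.32 = 136.2512 now, so the firm offers 136.2512, keeping 663.7488.
Round 3 (the union proposes): the firm can get 663.7488 next round, worth 0.79 × 663.7488 = 524.361552 now; the union offers that and keeps 275.638448.
Round 2 (the firm proposes): the union can get 275.638448 next round, worth 0.41 × 275.638448 = 113.01176368 now, so the firm offers 113.01176368, keeping 686.98823632.
Round 1 (the union proposes): the firm can get 686.98823632 next round, worth 0.79 × 686.98823632 = 542.7207066928 now, so the union offers 542.7207066928, keeping 257.2792933072.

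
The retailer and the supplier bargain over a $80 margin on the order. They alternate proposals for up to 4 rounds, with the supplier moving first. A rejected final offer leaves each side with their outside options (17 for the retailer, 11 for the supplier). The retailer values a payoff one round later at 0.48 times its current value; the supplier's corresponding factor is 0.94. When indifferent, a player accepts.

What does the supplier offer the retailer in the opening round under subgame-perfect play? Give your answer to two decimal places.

17.25

Round 4 (the retailer proposes): the supplier gets 11 if talks fail, so the retailer offers 11 and keeps 69.
Round 3 (the supplier proposes): the retailer can get 69 next round, worth 0.48 × 69 = 33.12 now, so the supplier offers 33.12, keeping 46.88.
Round 2 (the retailer proposes): the supplier can get 46.88 next round, worth 0.94 × 46.88 = 44.0672 now; the retailer offers that and keeps 35.9328.
Round 1 (the supplier proposes): the retailer can get 35.9328 next round, worth 0.48 × 35.9328 = 17.247744 now; the supplier offers that and keeps 62.752256.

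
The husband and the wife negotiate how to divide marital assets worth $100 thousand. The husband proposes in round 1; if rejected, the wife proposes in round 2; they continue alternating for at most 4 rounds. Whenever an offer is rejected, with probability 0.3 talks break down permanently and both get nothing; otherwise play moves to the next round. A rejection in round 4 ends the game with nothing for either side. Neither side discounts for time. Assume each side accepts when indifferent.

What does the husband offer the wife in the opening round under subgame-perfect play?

Round 4 (the wife proposes): the husband will accept anything ≥ 0, so the wife offers 0 and keeps 100.
Round 3 (the husband proposes): rejecting gives the wife an expected 0.7 × 100 = 70; the husband offers that and keeps 30.
Round 2 (the wife proposes): rejecting gives the husband an expected 0.7 × 30 = 21. The wife offers 21 and keeps 100 − 21 = 79.
Round 1 (the husband proposes): rejecting gives the wife an expected 0.7 × 79 = 55.3; the husband offers that and keeps 44.7.

55.3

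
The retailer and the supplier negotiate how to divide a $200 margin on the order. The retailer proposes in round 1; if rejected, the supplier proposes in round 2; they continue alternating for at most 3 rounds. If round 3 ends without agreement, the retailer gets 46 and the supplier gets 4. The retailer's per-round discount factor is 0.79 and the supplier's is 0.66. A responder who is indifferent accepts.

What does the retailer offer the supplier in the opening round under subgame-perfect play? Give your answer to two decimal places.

Round 3 (the retailer proposes): the supplier gets 4 if talks fail, so the retailer offers 4 and keeps 196.
Round 2 (the supplier proposes): the retailer can get 196 next round, worth 0.79 × 196 = 154.84 now, so the supplier offers 154.84, keeping 45.16.
Round 1 (the retailer proposes): the supplier can get 45.16 next round, worth 0.66 × 45.16 = 29.8056 now, so the retailer offers 29.8056, keeping 170.1944.

29.81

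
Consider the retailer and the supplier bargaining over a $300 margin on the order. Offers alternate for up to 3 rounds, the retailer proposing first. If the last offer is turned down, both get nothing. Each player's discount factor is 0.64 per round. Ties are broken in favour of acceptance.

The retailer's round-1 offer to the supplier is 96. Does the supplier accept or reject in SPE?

Accept

Round 3 (the retailer proposes): rejection yields 0 for the supplier; the retailer offers 0 and keeps 300.
Round 2 (the supplier proposes): the retailer can get 300 next round, worth 0.64 × 300 = 192 now; the supplier offers that and keeps 108.
So by rejecting in round 1, the supplier gets 108 next round, worth 0.64 × 108 = 69.12 now.
Offer 96 ≥ 69.12, so the supplier accepts.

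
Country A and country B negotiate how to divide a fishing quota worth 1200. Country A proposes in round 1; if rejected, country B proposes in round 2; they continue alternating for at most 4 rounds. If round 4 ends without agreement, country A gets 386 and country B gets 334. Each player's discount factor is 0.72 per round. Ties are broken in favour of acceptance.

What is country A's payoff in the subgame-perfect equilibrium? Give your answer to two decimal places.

Round 4 (country B proposes): country A gets 386 if talks fail, so country B offers 386 and keeps 814.
Round 3 (country A proposes): country B can get 814 next round, worth 0.72 × 814 = 586.08 now, so country A offers 586.08, keeping 613.92.
Round 2 (country B proposes): country A can get 613.92 next round, worth 0.72 × 613.92 = 442.0224 now; country B offers that and keeps 757.9776.
Round 1 (country A proposes): country B can get 757.9776 next round, worth 0.72 × 757.9776 = 545.743872 now; country A offers that and keeps 654.256128.

654.26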